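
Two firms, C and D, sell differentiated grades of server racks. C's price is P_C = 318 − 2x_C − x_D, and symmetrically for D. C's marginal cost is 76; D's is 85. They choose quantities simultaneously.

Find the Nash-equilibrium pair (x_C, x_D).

Firm C's profit: π = x_C(318 − 2x_C − x_D) − 76x_C.
∂π/∂x_C = 242 − 4x_C − x_D = 0 ⇒ x_C = 60.5 − 0.25x_D.
Similarly x_D = 58.25 − 0.25x_C.
Substituting the second reaction function into the first: x_C = 60.5 − 0.25(58.25 − 0.25x_C), which gives 0.9375x_C = 45.9375 ⇒ x_C = 49.
Then x_D = 58.25 − 0.25·49 = 46.

49, 46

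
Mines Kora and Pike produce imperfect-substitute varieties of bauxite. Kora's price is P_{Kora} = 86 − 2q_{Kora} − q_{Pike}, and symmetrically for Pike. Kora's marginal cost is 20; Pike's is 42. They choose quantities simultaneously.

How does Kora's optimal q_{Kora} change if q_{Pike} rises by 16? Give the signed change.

-4

Mine Kora's profit: π = q_{Kora}(86 − 2q_{Kora} − q_{Pike}) − 20q_{Kora}.
∂π/∂q_{Kora} = 66 − 4q_{Kora} − q_{Pike} = 0 ⇒ q_{Kora} = 16.5 − 0.25q_{Pike}.
The reaction-function slope is −0.25, so a 16-unit rise in q_{Pike} moves q_{Kora} by −0.25 × 16 = −4. Kora's best response falls — the actions are strategic substitutes.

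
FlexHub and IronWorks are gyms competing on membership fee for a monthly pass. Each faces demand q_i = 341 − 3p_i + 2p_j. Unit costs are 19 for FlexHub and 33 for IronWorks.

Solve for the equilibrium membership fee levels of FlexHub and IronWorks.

FlexHub's profit: π = (p_{FlexHub} − 19)(341 − 3p_{FlexHub} + 2p_{IronWorks}).
∂π/∂p_{FlexHub} = 398 − 6p_{FlexHub} + 2p_{IronWorks} = 0 ⇒ p_{FlexHub} = 199/3 + (1/3)p_{IronWorks}.
Similarly p_{IronWorks} = 220/3 + (1/3)p_{FlexHub}.
Substituting the second reaction function into the first: p_{FlexHub} = 199/3 + (1/3)(220/3 + (1/3)p_{FlexHub}), which gives (8/9)p_{FlexHub} = 817/9 ⇒ p_{FlexHub} = 102.125.
Then p_{IronWorks} = 220/3 + (1/3)·102.125 = 107.375.

102.125, 107.375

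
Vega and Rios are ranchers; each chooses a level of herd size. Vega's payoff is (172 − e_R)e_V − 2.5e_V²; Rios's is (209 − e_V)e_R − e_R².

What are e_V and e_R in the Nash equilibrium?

15, 97

Expanding Vega's payoff: 172e_V − e_Re_V − 2.5e_V².
∂π/∂e_V = 172 − e_R − 5e_V = 0, so e_V = 34.4 − 0.2e_R.
Likewise for Rios: e_R = 104.5 − 0.5e_V.
Solving the two reaction functions simultaneously: (1 − (−0.2)(−0.5))e_V = 34.4 − 0.2·104.5, so 0.9e_V = 13.5 and e_V = 15.
Then e_R = 104.5 − 0.5·15 = 97.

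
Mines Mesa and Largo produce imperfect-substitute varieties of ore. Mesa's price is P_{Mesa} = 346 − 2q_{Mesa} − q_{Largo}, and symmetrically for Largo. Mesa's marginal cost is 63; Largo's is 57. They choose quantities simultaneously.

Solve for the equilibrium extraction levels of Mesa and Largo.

Mine Mesa's profit: π = q_{Mesa}(346 − 2q_{Mesa} − q_{Largo}) − 63q_{Mesa}.
∂π/∂q_{Mesa} = 283 − 4q_{Mesa} − q_{Largo} = 0 ⇒ q_{Mesa} = 70.75 − 0.25q_{Largo}.
Similarly q_{Largo} = 72.25 − 0.25q_{Mesa}.
Solving the two reaction functions simultaneously: (1 − (−0.25)(−0.25))q_{Mesa} = 70.75 − 0.25·72.25, so 0.9375q_{Mesa} = 52.6875 and q_{Mesa} = 56.2.
Then q_{Largo} = 72.25 − 0.25·56.2 = 58.2.

56.2, 58.2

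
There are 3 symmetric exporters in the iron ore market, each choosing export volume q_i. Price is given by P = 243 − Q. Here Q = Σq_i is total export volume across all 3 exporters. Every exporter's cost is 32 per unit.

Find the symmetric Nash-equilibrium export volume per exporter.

A representative exporter's profit is π_i = q_i(243 − Q) − 32q_i, with Q = q_i + Σ_{j≠i} q_j.
First-order condition: 211 − 2q_i − Σ_{j≠i} q_j = 0.
In a symmetric equilibrium every exporter chooses the same q, so Σ_{j≠i} q_j = 2q. The condition becomes 211 − 4q = 0, giving q = 211/4 = 52.75.

52.75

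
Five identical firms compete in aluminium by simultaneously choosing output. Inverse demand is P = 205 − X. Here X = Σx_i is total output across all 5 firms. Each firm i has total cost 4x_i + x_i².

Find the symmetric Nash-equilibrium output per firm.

25.125

A representative firm's profit is π_i = x_i(205 − X) − 4x_i − x_i², with X = x_i + Σ_{j≠i} x_j.
First-order condition: 201 − 4x_i − Σ_{j≠i} x_j = 0.
In a symmetric equilibrium every firm chooses the same x, so Σ_{j≠i} x_j = 4x. The condition becomes 201 − 8x = 0, giving x = 201/8 = 25.125.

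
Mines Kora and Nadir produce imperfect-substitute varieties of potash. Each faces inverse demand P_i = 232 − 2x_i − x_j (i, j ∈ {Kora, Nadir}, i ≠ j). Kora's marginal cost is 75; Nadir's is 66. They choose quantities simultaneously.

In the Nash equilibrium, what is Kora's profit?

Mine Kora's profit: π = x_{Kora}(232 − 2x_{Kora} − x_{Nadir}) − 75x_{Kora}.
∂π/∂x_{Kora} = 157 − 4x_{Kora} − x_{Nadir} = 0 ⇒ x_{Kora} = 39.25 − 0.25x_{Nadir}.
Similarly x_{Nadir} = 41.5 − 0.25x_{Kora}.
Solving the two reaction functions simultaneously: (1 − (−0.25)(−0.25))x_{Kora} = 39.25 − 0.25·41.5, so 0.9375x_{Kora} = 28.875 and x_{Kora} = 30.8.
Then x_{Nadir} = 41.5 − 0.25·30.8 = 33.8.
P_{Kora} = 232 − 2·30.8 − 33.8 = 136.6.
Profit = (136.6 − 75)·30.8 = 1897.28.

1897.28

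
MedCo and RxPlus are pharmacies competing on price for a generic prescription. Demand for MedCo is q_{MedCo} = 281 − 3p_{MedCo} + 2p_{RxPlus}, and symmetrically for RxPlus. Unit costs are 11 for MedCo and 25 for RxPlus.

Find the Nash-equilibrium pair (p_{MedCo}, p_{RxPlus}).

MedCo's profit: π = (p_{MedCo} − 11)(281 − 3p_{MedCo} + 2p_{RxPlus}).
∂π/∂p_{MedCo} = 314 − 6p_{MedCo} + 2p_{RxPlus} = 0 ⇒ p_{MedCo} = 157/3 + (1/3)p_{RxPlus}.
Similarly p_{RxPlus} = 178/3 + (1/3)p_{MedCo}.
Substituting the second reaction function into the first: p_{MedCo} = 157/3 + (1/3)(178/3 + (1/3)p_{MedCo}), which gives (8/9)p_{MedCo} = 649/9 ⇒ p_{MedCo} = 81.125.
Then p_{RxPlus} = 178/3 + (1/3)·81.125 = 86.375.

81.125, 86.375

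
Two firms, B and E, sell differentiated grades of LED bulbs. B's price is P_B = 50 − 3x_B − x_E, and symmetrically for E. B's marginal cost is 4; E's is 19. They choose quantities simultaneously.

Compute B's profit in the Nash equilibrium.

Firm B's profit: π = x_B(50 − 3x_B − x_E) − 4x_B.
∂π/∂x_B = 46 − 6x_B − x_E = 0 ⇒ x_B = 23/3 − (1/6)x_E.
Similarly x_E = 31/6 − (1/6)x_B.
Solving the two reaction functions simultaneously: (1 − (−1/6)(−1/6))x_B = 23/3 − (1/6)·(31/6), so (35/36)x_B = 245/36 and x_B = 7.
Then x_E = 31/6 − (1/6)·7 = 4.
P_B = 50 − 3·7 − 4 = 25.
Profit = (25 − 4)·7 = 147.

147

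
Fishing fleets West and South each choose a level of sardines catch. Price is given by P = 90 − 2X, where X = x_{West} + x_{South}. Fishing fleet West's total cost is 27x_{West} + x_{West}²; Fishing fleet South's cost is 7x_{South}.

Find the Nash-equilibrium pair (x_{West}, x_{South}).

4.3, 18.6

Fishing fleet West's profit: π = x_{West}(90 − 2(x_{West} + x_{South})) − 27x_{West} − x_{West}².
∂π/∂x_{West} = 63 − 6x_{West} − 2x_{South} = 0, so x_{West} = 10.5 − (1/3)x_{South}.
For South: ∂π/∂x_{South} = 83 − 4x_{South} − 2x_{West} = 0 ⇒ x_{South} = 20.75 − 0.5x_{West}.
Plugging x_{South} into West's best response: x_{West} = 10.5 − (1/3)(20.75 − 0.5x_{West}) ⇒ (5/6)x_{West} = 43/12, so x_{West} = 4.3.
Then x_{South} = 20.75 − 0.5·4.3 = 18.6.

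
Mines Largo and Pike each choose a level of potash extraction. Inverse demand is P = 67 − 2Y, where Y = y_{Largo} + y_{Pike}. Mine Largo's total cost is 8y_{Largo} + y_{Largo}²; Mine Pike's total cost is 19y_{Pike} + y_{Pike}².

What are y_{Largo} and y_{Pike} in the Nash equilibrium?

8.0625, 5.3125

Mine Largo's profit: π = y_{Largo}(67 − 2(y_{Largo} + y_{Pike})) − 8y_{Largo} − y_{Largo}².
∂π/∂y_{Largo} = 59 − 6y_{Largo} − 2y_{Pike} = 0, so y_{Largo} = 59/6 − (1/3)y_{Pike}.
By the same steps for Pike: y_{Pike} = 8 − (1/3)y_{Largo}.
Substituting the second reaction function into the first: y_{Largo} = 59/6 − (1/3)(8 − (1/3)y_{Largo}), which gives (8/9)y_{Largo} = 43/6 ⇒ y_{Largo} = 8.0625.
Then y_{Pike} = 8 − (1/3)·8.0625 = 5.3125.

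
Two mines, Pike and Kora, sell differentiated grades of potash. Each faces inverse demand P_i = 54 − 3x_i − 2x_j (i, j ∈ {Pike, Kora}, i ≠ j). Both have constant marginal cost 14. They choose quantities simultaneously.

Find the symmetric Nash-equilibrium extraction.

5

Mine Pike's profit: π = x_{Pike}(54 − 3x_{Pike} − 2x_{Kora}) − 14x_{Pike}.
∂π/∂x_{Pike} = 40 − 6x_{Pike} − 2x_{Kora} = 0 ⇒ x_{Pike} = 20/3 − (1/3)x_{Kora}.
Setting x_{Pike} = x_{Kora} in the reaction function: x_{Pike} = 20/3 − (1/3)x_{Pike}, so x_{Pike} = (20/3) / (4/3) = 5.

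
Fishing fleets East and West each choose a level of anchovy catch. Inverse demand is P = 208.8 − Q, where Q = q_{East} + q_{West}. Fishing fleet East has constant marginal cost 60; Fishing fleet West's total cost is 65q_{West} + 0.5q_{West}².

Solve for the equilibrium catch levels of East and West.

Fishing fleet East's profit: π = q_{East}(208.8 − (q_{East} + q_{West})) − 60q_{East}.
∂π/∂q_{East} = 148.8 − 2q_{East} − q_{West} = 0, so q_{East} = 74.4 − 0.5q_{West}.
For West: ∂π/∂q_{West} = 143.8 − 3q_{West} − q_{East} = 0 ⇒ q_{West} = 719/15 − (1/3)q_{East}.
Substituting the second reaction function into the first: q_{East} = 74.4 − 0.5(719/15 − (1/3)q_{East}), which gives (5/6)q_{East} = 1513/30 ⇒ q_{East} = 60.52.
Then q_{West} = 719/15 − (1/3)·60.52 = 27.76.

60.52, 27.76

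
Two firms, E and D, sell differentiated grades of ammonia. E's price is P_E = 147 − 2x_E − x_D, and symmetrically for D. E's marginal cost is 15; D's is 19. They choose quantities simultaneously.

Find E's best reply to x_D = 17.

Firm E's profit: π = x_E(147 − 2x_E − x_D) − 15x_E.
∂π/∂x_E = 132 − 4x_E − x_D = 0 ⇒ x_E = 33 − 0.25x_D.
At x_D = 17: x_E = 33 − 0.25·17 = 28.75.

28.75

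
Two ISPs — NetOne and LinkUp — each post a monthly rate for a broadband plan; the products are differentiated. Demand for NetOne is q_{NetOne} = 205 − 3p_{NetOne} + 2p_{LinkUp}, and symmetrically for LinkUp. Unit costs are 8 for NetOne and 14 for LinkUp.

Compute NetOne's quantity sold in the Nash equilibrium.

NetOne's profit: π = (p_{NetOne} − 8)(205 − 3p_{NetOne} + 2p_{LinkUp}).
∂π/∂p_{NetOne} = 229 − 6p_{NetOne} + 2p_{LinkUp} = 0 ⇒ p_{NetOne} = 229/6 + (1/3)p_{LinkUp}.
Similarly p_{LinkUp} = 247/6 + (1/3)p_{NetOne}.
Solving the two reaction functions simultaneously: (1 − (1/3)(1/3))p_{NetOne} = 229/6 + (1/3)·(247/6), so (8/9)p_{NetOne} = 467/9 and p_{NetOne} = 58.375.
Then p_{LinkUp} = 247/6 + (1/3)·58.375 = 60.625.
q_{NetOne} = 205 − 3·58.375 + 2·60.625 = 151.125.

151.125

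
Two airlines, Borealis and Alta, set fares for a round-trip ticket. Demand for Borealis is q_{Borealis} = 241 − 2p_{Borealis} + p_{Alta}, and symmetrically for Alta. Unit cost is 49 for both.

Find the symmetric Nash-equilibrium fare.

Borealis's profit: π = (p_{Borealis} − 49)(241 − 2p_{Borealis} + p_{Alta}).
∂π/∂p_{Borealis} = 339 − 4p_{Borealis} + p_{Alta} = 0 ⇒ p_{Borealis} = 84.75 + 0.25p_{Alta}.
The game is symmetric, so in equilibrium p_{Alta} = p_{Borealis}: the reaction function gives 0.75p_{Borealis} = 84.75, hence p_{Borealis} = 113.

113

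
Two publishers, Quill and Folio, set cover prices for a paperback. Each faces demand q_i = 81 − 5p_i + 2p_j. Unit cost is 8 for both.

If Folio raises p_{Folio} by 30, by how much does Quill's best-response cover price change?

6

Quill's profit: π = (p_{Quill} − 8)(81 − 5p_{Quill} + 2p_{Folio}).
∂π/∂p_{Quill} = 121 − 10p_{Quill} + 2p_{Folio} = 0 ⇒ p_{Quill} = 12.1 + 0.2p_{Folio}.
The reaction-function slope is 0.2, so a 30-unit rise in p_{Folio} moves p_{Quill} by 0.2 × 30 = 6. Quill's best response rises — the actions are strategic complements.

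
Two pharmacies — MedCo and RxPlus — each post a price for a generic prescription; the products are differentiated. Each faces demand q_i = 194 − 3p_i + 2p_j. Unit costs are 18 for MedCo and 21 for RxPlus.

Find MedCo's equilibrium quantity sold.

133.6875

MedCo's profit: π = (p_{MedCo} − 18)(194 − 3p_{MedCo} + 2p_{RxPlus}).
∂π/∂p_{MedCo} = 248 − 6p_{MedCo} + 2p_{RxPlus} = 0 ⇒ p_{MedCo} = 124/3 + (1/3)p_{RxPlus}.
Similarly p_{RxPlus} = 257/6 + (1/3)p_{MedCo}.
Solving the two reaction functions simultaneously: (1 − (1/3)(1/3))p_{MedCo} = 124/3 + (1/3)·(257/6), so (8/9)p_{MedCo} = 1001/18 and p_{MedCo} = 62.5625.
Then p_{RxPlus} = 257/6 + (1/3)·62.5625 = 63.6875.
q_{MedCo} = 194 − 3·62.5625 + 2·63.6875 = 133.6875.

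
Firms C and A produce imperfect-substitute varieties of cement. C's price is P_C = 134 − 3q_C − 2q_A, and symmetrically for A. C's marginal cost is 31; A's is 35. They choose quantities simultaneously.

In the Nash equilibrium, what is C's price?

70.375

Firm C's profit: π = q_C(134 − 3q_C − 2q_A) − 31q_C.
∂π/∂q_C = 103 − 6q_C − 2q_A = 0 ⇒ q_C = 103/6 − (1/3)q_A.
Similarly q_A = 16.5 − (1/3)q_C.
Substituting the second reaction function into the first: q_C = 103/6 − (1/3)(16.5 − (1/3)q_C), which gives (8/9)q_C = 35/3 ⇒ q_C = 13.125.
Then q_A = 16.5 − (1/3)·13.125 = 12.125.
P_C = 134 − 3·13.125 − 2·12.125 = 70.375.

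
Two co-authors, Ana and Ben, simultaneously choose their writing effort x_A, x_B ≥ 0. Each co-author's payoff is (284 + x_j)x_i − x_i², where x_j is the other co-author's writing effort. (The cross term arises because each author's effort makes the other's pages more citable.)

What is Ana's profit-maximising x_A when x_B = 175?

Ana's payoff is (284 + x_B)x_A − x_A².
∂π/∂x_A = 284 + x_B − 2x_A = 0, so x_A = 142 + 0.5x_B.
At x_B = 175: x_A = 142 + 0.5·175 = 229.5.

229.5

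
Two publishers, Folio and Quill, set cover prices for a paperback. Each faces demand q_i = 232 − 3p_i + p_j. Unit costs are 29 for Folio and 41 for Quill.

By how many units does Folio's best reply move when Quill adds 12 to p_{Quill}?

Folio's profit: π = (p_{Folio} − 29)(232 − 3p_{Folio} + p_{Quill}).
∂π/∂p_{Folio} = 319 − 6p_{Folio} + p_{Quill} = 0 ⇒ p_{Folio} = 319/6 + (1/6)p_{Quill}.
The reaction-function slope is 1/6, so a 12-unit rise in p_{Quill} moves p_{Folio} by 1/6 × 12 = 2. Folio's best response rises — the actions are strategic complements.

2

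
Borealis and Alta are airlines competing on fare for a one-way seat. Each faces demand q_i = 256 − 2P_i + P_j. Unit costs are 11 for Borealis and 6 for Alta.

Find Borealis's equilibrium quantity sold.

162

Borealis's profit: π = (P_{Borealis} − 11)(256 − 2P_{Borealis} + P_{Alta}).
∂π/∂P_{Borealis} = 278 − 4P_{Borealis} + P_{Alta} = 0 ⇒ P_{Borealis} = 69.5 + 0.25P_{Alta}.
Similarly P_{Alta} = 67 + 0.25P_{Borealis}.
Solving the two reaction functions simultaneously: (1 − (0.25)(0.25))P_{Borealis} = 69.5 + 0.25·67, so 0.9375P_{Borealis} = 86.25 and P_{Borealis} = 92.
Then P_{Alta} = 67 + 0.25·92 = 90.
q_{Borealis} = 256 − 2·92 + 90 = 162.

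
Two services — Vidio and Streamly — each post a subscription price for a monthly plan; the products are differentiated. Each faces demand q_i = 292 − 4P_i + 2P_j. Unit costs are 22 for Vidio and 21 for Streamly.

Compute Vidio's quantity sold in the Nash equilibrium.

164.8

Vidio's profit: π = (P_{Vidio} − 22)(292 − 4P_{Vidio} + 2P_{Streamly}).
∂π/∂P_{Vidio} = 380 − 8P_{Vidio} + 2P_{Streamly} = 0 ⇒ P_{Vidio} = 47.5 + 0.25P_{Streamly}.
Similarly P_{Streamly} = 47 + 0.25P_{Vidio}.
Substituting the second reaction function into the first: P_{Vidio} = 47.5 + 0.25(47 + 0.25P_{Vidio}), which gives 0.9375P_{Vidio} = 59.25 ⇒ P_{Vidio} = 63.2.
Then P_{Streamly} = 47 + 0.25·63.2 = 62.8.
q_{Vidio} = 292 − 4·63.2 + 2·62.8 = 164.8.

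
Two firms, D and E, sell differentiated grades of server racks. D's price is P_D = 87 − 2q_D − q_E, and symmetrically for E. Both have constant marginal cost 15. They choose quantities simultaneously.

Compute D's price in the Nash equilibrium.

43.8

Firm D's profit: π = q_D(87 − 2q_D − q_E) − 15q_D.
∂π/∂q_D = 72 − 4q_D − q_E = 0 ⇒ q_D = 18 − 0.25q_E.
Setting q_D = q_E in the reaction function: q_D = 18 − 0.25q_D, so q_D = 18 / 1.25 = 14.4.
P_D = 87 − 2·14.4 − 14.4 = 43.8.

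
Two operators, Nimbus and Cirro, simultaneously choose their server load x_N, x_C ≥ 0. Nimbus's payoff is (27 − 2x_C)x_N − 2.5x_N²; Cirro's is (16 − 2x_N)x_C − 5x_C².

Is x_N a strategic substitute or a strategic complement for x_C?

strategic substitutes

Expanding Nimbus's payoff: 27x_N − 2x_Cx_N − 2.5x_N².
∂π/∂x_N = 27 − 2x_C − 5x_N = 0, so x_N = 5.4 − 0.4x_C.
The best-response slope dx_N/dx_C = −0.4 < 0: the reaction function is downward-sloping, so the choices are strategic substitutes.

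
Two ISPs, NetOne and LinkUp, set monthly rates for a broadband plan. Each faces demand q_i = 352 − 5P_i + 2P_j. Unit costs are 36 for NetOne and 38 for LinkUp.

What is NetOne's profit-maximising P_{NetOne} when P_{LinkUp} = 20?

NetOne's profit: π = (P_{NetOne} − 36)(352 − 5P_{NetOne} + 2P_{LinkUp}).
∂π/∂P_{NetOne} = 532 − 10P_{NetOne} + 2P_{LinkUp} = 0 ⇒ P_{NetOne} = 53.2 + 0.2P_{LinkUp}.
At P_{LinkUp} = 20: P_{NetOne} = 53.2 + 0.2·20 = 57.2.

57.2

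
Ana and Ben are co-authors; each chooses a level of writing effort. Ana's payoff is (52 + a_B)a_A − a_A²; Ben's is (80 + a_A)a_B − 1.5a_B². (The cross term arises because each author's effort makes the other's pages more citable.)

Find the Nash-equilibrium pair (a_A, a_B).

47.2, 42.4

Expanding Ana's payoff: 52a_A + a_Ba_A − a_A².
∂π/∂a_A = 52 + a_B − 2a_A = 0, so a_A = 26 + 0.5a_B.
Likewise for Ben: a_B = 80/3 + (1/3)a_A.
Plugging a_B into Ana's best response: a_A = 26 + 0.5(80/3 + (1/3)a_A) ⇒ (5/6)a_A = 118/3, so a_A = 47.2.
Then a_B = 80/3 + (1/3)·47.2 = 42.4.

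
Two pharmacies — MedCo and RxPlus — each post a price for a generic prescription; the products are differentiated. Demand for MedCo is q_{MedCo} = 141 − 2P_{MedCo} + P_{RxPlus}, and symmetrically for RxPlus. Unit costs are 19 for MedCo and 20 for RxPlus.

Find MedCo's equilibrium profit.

MedCo's profit: π = (P_{MedCo} − 19)(141 − 2P_{MedCo} + P_{RxPlus}).
∂π/∂P_{MedCo} = 179 − 4P_{MedCo} + P_{RxPlus} = 0 ⇒ P_{MedCo} = 44.75 + 0.25P_{RxPlus}.
Similarly P_{RxPlus} = 45.25 + 0.25P_{MedCo}.
Solving the two reaction functions simultaneously: (1 − (0.25)(0.25))P_{MedCo} = 44.75 + 0.25·45.25, so 0.9375P_{MedCo} = 56.0625 and P_{MedCo} = 59.8.
Then P_{RxPlus} = 45.25 + 0.25·59.8 = 60.2.
q_{MedCo} = 141 − 2·59.8 + 60.2 = 81.6.
Profit = (59.8 − 19)·81.6 = 3329.28.

3329.28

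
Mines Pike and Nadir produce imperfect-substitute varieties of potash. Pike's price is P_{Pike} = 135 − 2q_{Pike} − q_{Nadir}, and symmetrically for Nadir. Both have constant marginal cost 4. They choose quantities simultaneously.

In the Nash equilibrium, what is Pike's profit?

1372.88

Mine Pike's profit: π = q_{Pike}(135 − 2q_{Pike} − q_{Nadir}) − 4q_{Pike}.
∂π/∂q_{Pike} = 131 − 4q_{Pike} − q_{Nadir} = 0 ⇒ q_{Pike} = 32.75 − 0.25q_{Nadir}.
By symmetry q_{Nadir} = q_{Pike}; substituting into the reaction function, 1.25q_{Pike} = 32.75 and q_{Pike} = 26.2.
P_{Pike} = 135 − 2·26.2 − 26.2 = 56.4.
Profit = (56.4 − 4)·26.2 = 1372.88.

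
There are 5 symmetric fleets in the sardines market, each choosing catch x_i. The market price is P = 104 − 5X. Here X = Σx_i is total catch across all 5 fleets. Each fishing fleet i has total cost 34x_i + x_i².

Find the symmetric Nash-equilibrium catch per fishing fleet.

A representative fishing fleet's profit is π_i = x_i(104 − 5X) − 34x_i − x_i², with X = x_i + Σ_{j≠i} x_j.
First-order condition: 70 − 12x_i − 5Σ_{j≠i} x_j = 0.
In a symmetric equilibrium every fishing fleet chooses the same x, so Σ_{j≠i} x_j = 4x. The condition becomes 70 − 32x = 0, giving x = 70/32 = 2.1875.

2.1875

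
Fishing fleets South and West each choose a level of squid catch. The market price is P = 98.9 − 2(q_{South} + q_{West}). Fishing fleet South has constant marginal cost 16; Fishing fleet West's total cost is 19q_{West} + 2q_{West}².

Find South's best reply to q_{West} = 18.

Fishing fleet South's profit: π = q_{South}(98.9 − 2(q_{South} + q_{West})) − 16q_{South}.
∂π/∂q_{South} = 82.9 − 4q_{South} − 2q_{West} = 0, so q_{South} = 20.725 − 0.5q_{West}.
At q_{West} = 18: q_{South} = 20.725 − 0.5·18 = 11.725.

11.725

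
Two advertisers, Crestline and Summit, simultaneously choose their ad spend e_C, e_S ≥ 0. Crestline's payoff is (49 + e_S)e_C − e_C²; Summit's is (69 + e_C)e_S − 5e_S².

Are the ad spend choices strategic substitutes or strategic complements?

Expanding Crestline's payoff: 49e_C + e_Se_C − e_C².
∂π/∂e_C = 49 + e_S − 2e_C = 0, so e_C = 24.5 + 0.5e_S.
The best-response slope de_C/de_S = 0.5 > 0: the reaction function is upward-sloping, so the choices are strategic complements.

strategic complements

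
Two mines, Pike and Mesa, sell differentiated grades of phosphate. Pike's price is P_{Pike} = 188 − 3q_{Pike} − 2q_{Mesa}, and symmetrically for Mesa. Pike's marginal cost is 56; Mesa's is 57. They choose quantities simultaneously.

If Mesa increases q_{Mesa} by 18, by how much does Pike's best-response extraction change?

-6

Mine Pike's profit: π = q_{Pike}(188 − 3q_{Pike} − 2q_{Mesa}) − 56q_{Pike}.
∂π/∂q_{Pike} = 132 − 6q_{Pike} − 2q_{Mesa} = 0 ⇒ q_{Pike} = 22 − (1/3)q_{Mesa}.
The reaction-function slope is −1/3, so an 18-unit rise in q_{Mesa} moves q_{Pike} by −1/3 × 18 = −6. Pike's best response falls — the actions are strategic substitutes.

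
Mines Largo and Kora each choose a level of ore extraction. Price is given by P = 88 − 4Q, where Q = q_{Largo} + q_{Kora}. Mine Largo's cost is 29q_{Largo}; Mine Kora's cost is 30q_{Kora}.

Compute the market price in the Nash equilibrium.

Mine Largo's profit: π = q_{Largo}(88 − 4(q_{Largo} + q_{Kora})) − 29q_{Largo}.
∂π/∂q_{Largo} = 59 − 8q_{Largo} − 4q_{Kora} = 0, so q_{Largo} = 7.375 − 0.5q_{Kora}.
By the same steps for Kora: q_{Kora} = 7.25 − 0.5q_{Largo}.
Plugging q_{Kora} into Largo's best response: q_{Largo} = 7.375 − 0.5(7.25 − 0.5q_{Largo}) ⇒ 0.75q_{Largo} = 3.75, so q_{Largo} = 5.
Then q_{Kora} = 7.25 − 0.5·5 = 4.75.
Equilibrium price: P = 88 − 4·9.75 = 49.

49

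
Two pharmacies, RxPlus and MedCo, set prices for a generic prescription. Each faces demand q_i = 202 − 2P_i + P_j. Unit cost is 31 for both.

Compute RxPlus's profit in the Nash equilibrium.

RxPlus's profit: π = (P_{RxPlus} − 31)(202 − 2P_{RxPlus} + P_{MedCo}).
∂π/∂P_{RxPlus} = 264 − 4P_{RxPlus} + P_{MedCo} = 0 ⇒ P_{RxPlus} = 66 + 0.25P_{MedCo}.
By symmetry P_{MedCo} = P_{RxPlus}; substituting into the reaction function, 0.75P_{RxPlus} = 66 and P_{RxPlus} = 88.
q_{RxPlus} = 202 − 2·88 + 88 = 114.
Profit = (88 − 31)·114 = 6498.

6498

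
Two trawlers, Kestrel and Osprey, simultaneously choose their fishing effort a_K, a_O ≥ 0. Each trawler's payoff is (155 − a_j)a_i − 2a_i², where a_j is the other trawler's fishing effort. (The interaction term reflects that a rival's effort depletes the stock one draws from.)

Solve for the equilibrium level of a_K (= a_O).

31

Kestrel's payoff is (155 − a_O)a_K − 2a_K².
∂π/∂a_K = 155 − a_O − 4a_K = 0, so a_K = 38.75 − 0.25a_O.
By symmetry a_O = a_K; substituting into the reaction function, 1.25a_K = 38.75 and a_K = 31.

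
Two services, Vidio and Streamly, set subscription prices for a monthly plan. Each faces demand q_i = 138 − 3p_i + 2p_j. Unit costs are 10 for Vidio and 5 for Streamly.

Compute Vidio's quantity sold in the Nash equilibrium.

Vidio's profit: π = (p_{Vidio} − 10)(138 − 3p_{Vidio} + 2p_{Streamly}).
∂π/∂p_{Vidio} = 168 − 6p_{Vidio} + 2p_{Streamly} = 0 ⇒ p_{Vidio} = 28 + (1/3)p_{Streamly}.
Similarly p_{Streamly} = 25.5 + (1/3)p_{Vidio}.
Substituting the second reaction function into the first: p_{Vidio} = 28 + (1/3)(25.5 + (1/3)p_{Vidio}), which gives (8/9)p_{Vidio} = 36.5 ⇒ p_{Vidio} = 41.0625.
Then p_{Streamly} = 25.5 + (1/3)·41.0625 = 39.1875.
q_{Vidio} = 138 − 3·41.0625 + 2·39.1875 = 93.1875.

93.1875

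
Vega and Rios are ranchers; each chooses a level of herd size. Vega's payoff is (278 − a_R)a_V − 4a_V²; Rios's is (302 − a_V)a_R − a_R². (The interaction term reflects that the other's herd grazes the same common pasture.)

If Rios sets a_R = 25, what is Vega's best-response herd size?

31.625

Expanding Vega's payoff: 278a_V − a_Ra_V − 4a_V².
∂π/∂a_V = 278 − a_R − 8a_V = 0, so a_V = 34.75 − 0.125a_R.
At a_R = 25: a_V = 34.75 − 0.125·25 = 31.625.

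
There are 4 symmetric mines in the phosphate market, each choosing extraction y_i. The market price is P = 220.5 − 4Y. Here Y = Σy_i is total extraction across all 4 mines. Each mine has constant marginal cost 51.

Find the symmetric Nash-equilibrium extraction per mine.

A representative mine's profit is π_i = y_i(220.5 − 4Y) − 51y_i, with Y = y_i + Σ_{j≠i} y_j.
First-order condition: 169.5 − 8y_i − 4Σ_{j≠i} y_j = 0.
With identical mines, set every y_j = y: then 169.5 − 8y − 12y = 0, i.e. y = 169.5/20 = 8.475.

8.475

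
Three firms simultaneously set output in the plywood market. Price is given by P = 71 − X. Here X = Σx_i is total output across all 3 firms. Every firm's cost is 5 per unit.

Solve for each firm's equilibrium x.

A representative firm's profit is π_i = x_i(71 − X) − 5x_i, with X = x_i + Σ_{j≠i} x_j.
First-order condition: 66 − 2x_i − Σ_{j≠i} x_j = 0.
Imposing symmetry (x_j = x for all j) turns Σ_{j≠i} x_j into 2x, so 66 = 4x and x = 16.5.

16.5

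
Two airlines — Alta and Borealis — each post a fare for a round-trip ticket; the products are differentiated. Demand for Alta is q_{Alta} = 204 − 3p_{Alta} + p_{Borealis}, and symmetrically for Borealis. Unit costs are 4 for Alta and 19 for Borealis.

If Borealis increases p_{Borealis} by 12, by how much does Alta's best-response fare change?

2

Alta's profit: π = (p_{Alta} − 4)(204 − 3p_{Alta} + p_{Borealis}).
∂π/∂p_{Alta} = 216 − 6p_{Alta} + p_{Borealis} = 0 ⇒ p_{Alta} = 36 + (1/6)p_{Borealis}.
The reaction-function slope is 1/6, so a 12-unit rise in p_{Borealis} moves p_{Alta} by 1/6 × 12 = 2. Alta's best response rises — the actions are strategic complements.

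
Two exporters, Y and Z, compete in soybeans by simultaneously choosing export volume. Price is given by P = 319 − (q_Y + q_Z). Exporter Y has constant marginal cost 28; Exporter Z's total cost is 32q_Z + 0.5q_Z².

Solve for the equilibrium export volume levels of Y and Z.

Exporter Y's profit: π = q_Y(319 − (q_Y + q_Z)) − 28q_Y.
∂π/∂q_Y = 291 − 2q_Y − q_Z = 0, so q_Y = 145.5 − 0.5q_Z.
For Z: ∂π/∂q_Z = 287 − 3q_Z − q_Y = 0 ⇒ q_Z = 287/3 − (1/3)q_Y.
Substituting the second reaction function into the first: q_Y = 145.5 − 0.5(287/3 − (1/3)q_Y), which gives (5/6)q_Y = 293/3 ⇒ q_Y = 117.2.
Then q_Z = 287/3 − (1/3)·117.2 = 56.6.

117.2, 56.6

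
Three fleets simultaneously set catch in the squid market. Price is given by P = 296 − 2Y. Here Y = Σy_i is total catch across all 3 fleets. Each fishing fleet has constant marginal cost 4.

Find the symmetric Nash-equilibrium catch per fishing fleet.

36.5

A representative fishing fleet's profit is π_i = y_i(296 − 2Y) − 4y_i, with Y = y_i + Σ_{j≠i} y_j.
First-order condition: 292 − 4y_i − 2Σ_{j≠i} y_j = 0.
Imposing symmetry (y_j = y for all j) turns Σ_{j≠i} y_j into 2y, so 292 = 8y and y = 36.5.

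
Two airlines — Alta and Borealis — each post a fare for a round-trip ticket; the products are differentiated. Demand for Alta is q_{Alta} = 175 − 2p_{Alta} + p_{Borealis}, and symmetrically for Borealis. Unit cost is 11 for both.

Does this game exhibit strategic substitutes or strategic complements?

strategic complements

Alta's profit: π = (p_{Alta} − 11)(175 − 2p_{Alta} + p_{Borealis}).
∂π/∂p_{Alta} = 197 − 4p_{Alta} + p_{Borealis} = 0 ⇒ p_{Alta} = 49.25 + 0.25p_{Borealis}.
The best-response slope dp_{Alta}/dp_{Borealis} = 0.25 > 0: the reaction function is upward-sloping, so the choices are strategic complements.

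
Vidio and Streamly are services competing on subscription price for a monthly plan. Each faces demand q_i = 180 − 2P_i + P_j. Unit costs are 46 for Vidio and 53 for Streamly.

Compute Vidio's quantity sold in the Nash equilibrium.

91.2

Vidio's profit: π = (P_{Vidio} − 46)(180 − 2P_{Vidio} + P_{Streamly}).
∂π/∂P_{Vidio} = 272 − 4P_{Vidio} + P_{Streamly} = 0 ⇒ P_{Vidio} = 68 + 0.25P_{Streamly}.
Similarly P_{Streamly} = 71.5 + 0.25P_{Vidio}.
Substituting the second reaction function into the first: P_{Vidio} = 68 + 0.25(71.5 + 0.25P_{Vidio}), which gives 0.9375P_{Vidio} = 85.875 ⇒ P_{Vidio} = 91.6.
Then P_{Streamly} = 71.5 + 0.25·91.6 = 94.4.
q_{Vidio} = 180 − 2·91.6 + 94.4 = 91.2.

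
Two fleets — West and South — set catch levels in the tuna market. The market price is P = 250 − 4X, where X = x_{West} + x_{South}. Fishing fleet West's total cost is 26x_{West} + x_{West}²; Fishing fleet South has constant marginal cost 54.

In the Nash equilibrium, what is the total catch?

Fishing fleet West's profit: π = x_{West}(250 − 4(x_{West} + x_{South})) − 26x_{West} − x_{West}².
∂π/∂x_{West} = 224 − 10x_{West} − 4x_{South} = 0, so x_{West} = 22.4 − 0.4x_{South}.
For South: ∂π/∂x_{South} = 196 − 8x_{South} − 4x_{West} = 0 ⇒ x_{South} = 24.5 − 0.5x_{West}.
Substituting the second reaction function into the first: x_{West} = 22.4 − 0.4(24.5 − 0.5x_{West}), which gives 0.8x_{West} = 12.6 ⇒ x_{West} = 15.75.
Then x_{South} = 24.5 − 0.5·15.75 = 16.625.
Total catch: 15.75 + 16.625 = 32.375.

32.375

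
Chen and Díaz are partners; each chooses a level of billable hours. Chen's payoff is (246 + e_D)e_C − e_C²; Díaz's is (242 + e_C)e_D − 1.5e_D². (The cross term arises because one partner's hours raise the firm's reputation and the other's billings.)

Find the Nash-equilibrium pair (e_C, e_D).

Expanding Chen's payoff: 246e_C + e_De_C − e_C².
∂π/∂e_C = 246 + e_D − 2e_C = 0, so e_C = 123 + 0.5e_D.
Likewise for Díaz: e_D = 242/3 + (1/3)e_C.
Plugging e_D into Chen's best response: e_C = 123 + 0.5(242/3 + (1/3)e_C) ⇒ (5/6)e_C = 490/3, so e_C = 196.
Then e_D = 242/3 + (1/3)·196 = 146.

196, 146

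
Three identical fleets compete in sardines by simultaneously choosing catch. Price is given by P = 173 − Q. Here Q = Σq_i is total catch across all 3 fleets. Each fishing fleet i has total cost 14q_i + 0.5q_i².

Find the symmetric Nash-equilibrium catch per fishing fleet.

A representative fishing fleet's profit is π_i = q_i(173 − Q) − 14q_i − 0.5q_i², with Q = q_i + Σ_{j≠i} q_j.
First-order condition: 159 − 3q_i − Σ_{j≠i} q_j = 0.
With identical fishing fleets, set every q_j = q: then 159 − 3q − 2q = 0, i.e. q = 159/5 = 31.8.

31.8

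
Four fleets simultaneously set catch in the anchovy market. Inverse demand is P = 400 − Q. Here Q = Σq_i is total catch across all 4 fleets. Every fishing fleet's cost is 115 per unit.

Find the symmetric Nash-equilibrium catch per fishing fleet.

57

A representative fishing fleet's profit is π_i = q_i(400 − Q) − 115q_i, with Q = q_i + Σ_{j≠i} q_j.
First-order condition: 285 − 2q_i − Σ_{j≠i} q_j = 0.
With identical fishing fleets, set every q_j = q: then 285 − 2q − 3q = 0, i.e. q = 285/5 = 57.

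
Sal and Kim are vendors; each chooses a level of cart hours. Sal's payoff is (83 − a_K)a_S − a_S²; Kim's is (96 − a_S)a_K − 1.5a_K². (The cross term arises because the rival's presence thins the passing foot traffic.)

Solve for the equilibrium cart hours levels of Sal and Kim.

30.6, 21.8

Expanding Sal's payoff: 83a_S − a_Ka_S − a_S².
∂π/∂a_S = 83 − a_K − 2a_S = 0, so a_S = 41.5 − 0.5a_K.
Likewise for Kim: a_K = 32 − (1/3)a_S.
Solving the two reaction functions simultaneously: (1 − (−0.5)(−1/3))a_S = 41.5 − 0.5·32, so (5/6)a_S = 25.5 and a_S = 30.6.
Then a_K = 32 − (1/3)·30.6 = 21.8.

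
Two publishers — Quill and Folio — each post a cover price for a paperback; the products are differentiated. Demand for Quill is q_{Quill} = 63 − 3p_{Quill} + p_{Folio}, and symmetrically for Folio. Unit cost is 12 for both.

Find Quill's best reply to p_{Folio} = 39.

Quill's profit: π = (p_{Quill} − 12)(63 − 3p_{Quill} + p_{Folio}).
∂π/∂p_{Quill} = 99 − 6p_{Quill} + p_{Folio} = 0 ⇒ p_{Quill} = 16.5 + (1/6)p_{Folio}.
At p_{Folio} = 39: p_{Quill} = 16.5 + (1/6)·39 = 23.

23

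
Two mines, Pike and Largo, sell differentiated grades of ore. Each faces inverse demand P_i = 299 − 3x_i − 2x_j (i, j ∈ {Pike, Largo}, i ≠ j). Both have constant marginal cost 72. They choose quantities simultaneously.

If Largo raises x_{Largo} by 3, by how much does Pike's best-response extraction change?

Mine Pike's profit: π = x_{Pike}(299 − 3x_{Pike} − 2x_{Largo}) − 72x_{Pike}.
∂π/∂x_{Pike} = 227 − 6x_{Pike} − 2x_{Largo} = 0 ⇒ x_{Pike} = 227/6 − (1/3)x_{Largo}.
The reaction-function slope is −1/3, so a 3-unit rise in x_{Largo} moves x_{Pike} by −1/3 × 3 = −1. Pike's best response falls — the actions are strategic substitutes.

-1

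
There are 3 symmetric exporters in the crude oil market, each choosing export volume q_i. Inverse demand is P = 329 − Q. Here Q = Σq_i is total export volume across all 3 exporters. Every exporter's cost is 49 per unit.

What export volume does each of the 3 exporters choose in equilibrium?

70

A representative exporter's profit is π_i = q_i(329 − Q) − 49q_i, with Q = q_i + Σ_{j≠i} q_j.
First-order condition: 280 − 2q_i − Σ_{j≠i} q_j = 0.
With identical exporters, set every q_j = q: then 280 − 2q − 2q = 0, i.e. q = 280/4 = 70.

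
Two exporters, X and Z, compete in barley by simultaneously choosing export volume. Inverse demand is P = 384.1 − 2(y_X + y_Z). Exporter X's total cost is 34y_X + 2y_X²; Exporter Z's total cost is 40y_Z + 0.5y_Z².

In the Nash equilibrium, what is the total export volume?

86.525

Exporter X's profit: π = y_X(384.1 − 2(y_X + y_Z)) − 34y_X − 2y_X².
∂π/∂y_X = 350.1 − 8y_X − 2y_Z = 0, so y_X = 43.7625 − 0.25y_Z.
For Z: ∂π/∂y_Z = 344.1 − 5y_Z − 2y_X = 0 ⇒ y_Z = 68.82 − 0.4y_X.
Substituting the second reaction function into the first: y_X = 43.7625 − 0.25(68.82 − 0.4y_X), which gives 0.9y_X = 26.5575 ⇒ y_X = 3541/120.
Then y_Z = 68.82 − 0.4·(3541/120) = 3421/60.
Total export volume: 3541/120 + 3421/60 = 86.525.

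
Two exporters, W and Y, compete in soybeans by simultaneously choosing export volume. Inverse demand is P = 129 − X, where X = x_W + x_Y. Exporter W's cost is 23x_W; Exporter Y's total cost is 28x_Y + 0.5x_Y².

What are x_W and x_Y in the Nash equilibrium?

Exporter W's profit: π = x_W(129 − (x_W + x_Y)) − 23x_W.
∂π/∂x_W = 106 − 2x_W − x_Y = 0, so x_W = 53 − 0.5x_Y.
For Y: ∂π/∂x_Y = 101 − 3x_Y − x_W = 0 ⇒ x_Y = 101/3 − (1/3)x_W.
Substituting the second reaction function into the first: x_W = 53 − 0.5(101/3 − (1/3)x_W), which gives (5/6)x_W = 217/6 ⇒ x_W = 43.4.
Then x_Y = 101/3 − (1/3)·43.4 = 19.2.

43.4, 19.2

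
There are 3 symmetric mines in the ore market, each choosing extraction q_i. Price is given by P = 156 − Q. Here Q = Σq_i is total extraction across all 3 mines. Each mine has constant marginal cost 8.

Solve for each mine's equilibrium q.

A representative mine's profit is π_i = q_i(156 − Q) − 8q_i, with Q = q_i + Σ_{j≠i} q_j.
First-order condition: 148 − 2q_i − Σ_{j≠i} q_j = 0.
In a symmetric equilibrium every mine chooses the same q, so Σ_{j≠i} q_j = 2q. The condition becomes 148 − 4q = 0, giving q = 148/4 = 37.

37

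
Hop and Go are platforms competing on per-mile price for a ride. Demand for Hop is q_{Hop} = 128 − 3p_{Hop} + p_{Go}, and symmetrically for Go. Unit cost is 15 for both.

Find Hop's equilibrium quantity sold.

Hop's profit: π = (p_{Hop} − 15)(128 − 3p_{Hop} + p_{Go}).
∂π/∂p_{Hop} = 173 − 6p_{Hop} + p_{Go} = 0 ⇒ p_{Hop} = 173/6 + (1/6)p_{Go}.
By symmetry p_{Go} = p_{Hop}; substituting into the reaction function, (5/6)p_{Hop} = 173/6 and p_{Hop} = 34.6.
q_{Hop} = 128 − 3·34.6 + 34.6 = 58.8.

58.8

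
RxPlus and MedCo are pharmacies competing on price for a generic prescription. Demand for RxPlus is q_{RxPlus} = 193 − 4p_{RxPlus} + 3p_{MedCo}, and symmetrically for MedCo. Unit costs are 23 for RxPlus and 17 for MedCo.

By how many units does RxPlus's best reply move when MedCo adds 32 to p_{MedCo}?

12

RxPlus's profit: π = (p_{RxPlus} − 23)(193 − 4p_{RxPlus} + 3p_{MedCo}).
∂π/∂p_{RxPlus} = 285 − 8p_{RxPlus} + 3p_{MedCo} = 0 ⇒ p_{RxPlus} = 35.625 + 0.375p_{MedCo}.
The reaction-function slope is 0.375, so a 32-unit rise in p_{MedCo} moves p_{RxPlus} by 0.375 × 32 = 12. RxPlus's best response rises — the actions are strategic complements.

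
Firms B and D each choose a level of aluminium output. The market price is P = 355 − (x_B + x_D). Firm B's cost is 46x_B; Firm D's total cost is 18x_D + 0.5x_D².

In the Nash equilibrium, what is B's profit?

13924

Firm B's profit: π = x_B(355 − (x_B + x_D)) − 46x_B.
∂π/∂x_B = 309 − 2x_B − x_D = 0, so x_B = 154.5 − 0.5x_D.
For D: ∂π/∂x_D = 337 − 3x_D − x_B = 0 ⇒ x_D = 337/3 − (1/3)x_B.
Solving the two reaction functions simultaneously: (1 − (−0.5)(−1/3))x_B = 154.5 − 0.5·(337/3), so (5/6)x_B = 295/3 and x_B = 118.
Then x_D = 337/3 − (1/3)·118 = 73.
Price P = 355 − 191 = 164.
B's profit: (164 − 46)·118 = 13924.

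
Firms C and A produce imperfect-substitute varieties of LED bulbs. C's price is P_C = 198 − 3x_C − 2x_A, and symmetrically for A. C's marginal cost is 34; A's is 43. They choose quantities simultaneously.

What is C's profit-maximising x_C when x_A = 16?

Firm C's profit: π = x_C(198 − 3x_C − 2x_A) − 34x_C.
∂π/∂x_C = 164 − 6x_C − 2x_A = 0 ⇒ x_C = 82/3 − (1/3)x_A.
At x_A = 16: x_C = 82/3 − (1/3)·16 = 22.

22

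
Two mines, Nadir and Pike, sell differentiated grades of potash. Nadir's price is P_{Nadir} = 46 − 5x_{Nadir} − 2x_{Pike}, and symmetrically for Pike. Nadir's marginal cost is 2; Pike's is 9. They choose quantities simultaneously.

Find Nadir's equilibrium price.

21.0625

Mine Nadir's profit: π = x_{Nadir}(46 − 5x_{Nadir} − 2x_{Pike}) − 2x_{Nadir}.
∂π/∂x_{Nadir} = 44 − 10x_{Nadir} − 2x_{Pike} = 0 ⇒ x_{Nadir} = 4.4 − 0.2x_{Pike}.
Similarly x_{Pike} = 3.7 − 0.2x_{Nadir}.
Substituting the second reaction function into the first: x_{Nadir} = 4.4 − 0.2(3.7 − 0.2x_{Nadir}), which gives 0.96x_{Nadir} = 3.66 ⇒ x_{Nadir} = 3.8125.
Then x_{Pike} = 3.7 − 0.2·3.8125 = 2.9375.
P_{Nadir} = 46 − 5·3.8125 − 2·2.9375 = 21.0625.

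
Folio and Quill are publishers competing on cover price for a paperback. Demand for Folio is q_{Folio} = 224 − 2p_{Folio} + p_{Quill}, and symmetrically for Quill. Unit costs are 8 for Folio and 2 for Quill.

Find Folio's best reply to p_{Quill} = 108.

87

Folio's profit: π = (p_{Folio} − 8)(224 − 2p_{Folio} + p_{Quill}).
∂π/∂p_{Folio} = 240 − 4p_{Folio} + p_{Quill} = 0 ⇒ p_{Folio} = 60 + 0.25p_{Quill}.
At p_{Quill} = 108: p_{Folio} = 60 + 0.25·108 = 87.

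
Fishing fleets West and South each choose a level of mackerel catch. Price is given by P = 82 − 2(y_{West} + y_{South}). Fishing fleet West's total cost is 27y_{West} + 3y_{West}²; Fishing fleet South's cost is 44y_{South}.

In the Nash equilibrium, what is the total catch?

11.5

Fishing fleet West's profit: π = y_{West}(82 − 2(y_{West} + y_{South})) − 27y_{West} − 3y_{West}².
∂π/∂y_{West} = 55 − 10y_{West} − 2y_{South} = 0, so y_{West} = 5.5 − 0.2y_{South}.
For South: ∂π/∂y_{South} = 38 − 4y_{South} − 2y_{West} = 0 ⇒ y_{South} = 9.5 − 0.5y_{West}.
Solving the two reaction functions simultaneously: (1 − (−0.2)(−0.5))y_{West} = 5.5 − 0.2·9.5, so 0.9y_{West} = 3.6 and y_{West} = 4.
Then y_{South} = 9.5 − 0.5·4 = 7.5.
Total catch: 4 + 7.5 = 11.5.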